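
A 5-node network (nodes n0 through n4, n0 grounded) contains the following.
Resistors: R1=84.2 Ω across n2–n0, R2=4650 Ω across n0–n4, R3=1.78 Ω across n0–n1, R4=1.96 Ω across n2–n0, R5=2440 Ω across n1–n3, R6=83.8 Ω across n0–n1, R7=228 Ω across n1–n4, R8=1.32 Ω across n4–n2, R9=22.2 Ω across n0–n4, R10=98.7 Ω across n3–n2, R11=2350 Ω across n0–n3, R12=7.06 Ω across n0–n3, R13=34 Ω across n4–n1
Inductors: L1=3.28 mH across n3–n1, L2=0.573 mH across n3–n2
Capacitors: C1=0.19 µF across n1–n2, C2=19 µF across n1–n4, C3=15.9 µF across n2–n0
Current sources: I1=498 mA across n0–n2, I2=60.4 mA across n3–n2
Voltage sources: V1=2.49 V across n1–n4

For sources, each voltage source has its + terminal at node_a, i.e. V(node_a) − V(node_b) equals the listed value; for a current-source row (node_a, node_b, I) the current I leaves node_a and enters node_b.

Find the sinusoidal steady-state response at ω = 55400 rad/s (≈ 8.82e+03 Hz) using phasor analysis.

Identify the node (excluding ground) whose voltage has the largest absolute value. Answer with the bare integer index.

Element admittances at ω=55400 rad/s:
  Y(R1) = 0.01188+0.000j S between n2,n0
  Y(R2) = 0.0002151+0.000j S between n0,n4
  Y(R3) = 0.5618+0.000j S between n0,n1
  Y(L1) = 0.000-0.005503j S between n3,n1
  Y(C1) = 0.000+0.01053j S between n1,n2
  Y(R4) = 0.5102+0.000j S between n2,n0
  Y(R5) = 0.0004098+0.000j S between n1,n3
  Y(C2) = 0.000+1.053j S between n1,n4
  Y(C3) = 0.000+0.8809j S between n2,n0
  Y(R6) = 0.01193+0.000j S between n0,n1
  Y(R7) = 0.004386+0.000j S between n1,n4
  Y(R8) = 0.7576+0.000j S between n4,n2
  I1: injects 0.498 A into n2 (from n0)
  Y(R9) = 0.04505+0.000j S between n0,n4
  I2: injects 0.0604 A into n2 (from n3)
  Y(R10) = 0.01013+0.000j S between n3,n2
  Y(R11) = 0.0004255+0.000j S between n0,n3
  Y(R12) = 0.1416+0.000j S between n0,n3
  Y(L2) = 0.000-0.03150j S between n3,n2
  Y(R13) = 0.02941+0.000j S between n4,n1
  V1: constraint V(n1)−V(n4) = 2.49
Assemble and solve the 5×5 MNA system:
  V(n1)=1.381+0.07653j  V(n2)=-0.1256+0.1476j  V(n3)=-0.3436-0.09721j  V(n4)=-1.109+0.07653j
  i(V1)=-0.8791-2.671j

1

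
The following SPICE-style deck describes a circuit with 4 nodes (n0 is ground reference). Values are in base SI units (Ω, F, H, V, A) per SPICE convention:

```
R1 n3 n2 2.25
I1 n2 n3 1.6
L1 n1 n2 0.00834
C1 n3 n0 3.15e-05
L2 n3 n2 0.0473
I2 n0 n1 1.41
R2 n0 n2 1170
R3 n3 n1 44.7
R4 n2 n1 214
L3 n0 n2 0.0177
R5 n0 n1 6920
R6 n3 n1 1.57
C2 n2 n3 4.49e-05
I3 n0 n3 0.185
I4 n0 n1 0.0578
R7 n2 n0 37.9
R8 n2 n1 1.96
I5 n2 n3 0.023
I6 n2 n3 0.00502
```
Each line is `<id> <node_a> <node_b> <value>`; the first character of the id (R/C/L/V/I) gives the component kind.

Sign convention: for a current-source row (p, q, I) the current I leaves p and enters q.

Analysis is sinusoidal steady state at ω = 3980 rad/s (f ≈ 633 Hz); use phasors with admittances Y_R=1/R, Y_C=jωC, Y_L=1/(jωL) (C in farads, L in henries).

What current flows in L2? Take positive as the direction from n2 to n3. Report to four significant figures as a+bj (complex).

0.003922+0.005295j A

MNA unknowns: 3 node voltages V₁..V_3
R1: Y=0.4444+0.000j on G[3,2]
I1: z[2]−=1.6, z[3]+=1.6
L1: Y=0.000-0.03013j on G[1,2]
C1: Y=0.000+0.1254j on G[3,0]
L2: Y=0.000-0.005312j on G[3,2]
I2: z[0]−=1.41, z[1]+=1.41
R2: Y=0.0008547+0.000j on G[0,2]
R3: Y=0.02237+0.000j on G[3,1]
R4: Y=0.004673+0.000j on G[2,1]
L3: Y=0.000-0.01420j on G[0,2]
R5: Y=0.0001445+0.000j on G[0,1]
R6: Y=0.6369+0.000j on G[3,1]
C2: Y=0.000+0.1787j on G[2,3]
I3: z[0]−=0.185, z[3]+=0.185
I4: z[0]−=0.0578, z[1]+=0.0578
R7: Y=0.02639+0.000j on G[2,0]
R8: Y=0.5102+0.000j on G[2,1]
I5: z[2]−=0.023, z[3]+=0.023
I6: z[2]−=0.00502, z[3]+=0.00502
solve → V1=4.018-13.86j, V2=2.199-13.49j, V3=3.196-14.23j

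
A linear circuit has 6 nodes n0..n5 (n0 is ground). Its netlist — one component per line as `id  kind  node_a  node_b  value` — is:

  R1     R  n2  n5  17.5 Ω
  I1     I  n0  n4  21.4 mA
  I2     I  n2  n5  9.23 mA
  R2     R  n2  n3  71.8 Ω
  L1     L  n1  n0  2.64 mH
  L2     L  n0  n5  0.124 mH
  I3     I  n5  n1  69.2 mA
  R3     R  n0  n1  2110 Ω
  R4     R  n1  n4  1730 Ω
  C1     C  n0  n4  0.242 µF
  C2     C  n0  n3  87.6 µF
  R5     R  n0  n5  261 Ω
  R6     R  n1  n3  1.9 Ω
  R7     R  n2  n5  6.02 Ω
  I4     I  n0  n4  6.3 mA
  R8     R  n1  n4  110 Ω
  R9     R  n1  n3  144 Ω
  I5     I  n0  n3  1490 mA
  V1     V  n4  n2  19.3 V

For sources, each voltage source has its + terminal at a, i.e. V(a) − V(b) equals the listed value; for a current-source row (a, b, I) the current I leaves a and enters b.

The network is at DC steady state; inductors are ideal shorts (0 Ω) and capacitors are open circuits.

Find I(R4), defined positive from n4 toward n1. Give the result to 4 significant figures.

0.01085 A

Element admittances at DC:
  Y(R1) = 0.05714 S between n2,n5
  I1: injects 0.0214 A into n4 (from n0)
  I2: injects 0.00923 A into n5 (from n2)
  Y(R2) = 0.01393 S between n2,n3
  L1: short n1↔n0 (DC inductor)
  L2: short n0↔n5 (DC inductor)
  I3: injects 0.0692 A into n1 (from n5)
  Y(R3) = 0.0004739 S between n0,n1
  Y(R4) = 0.0005780 S between n1,n4
  Y(C1) = 0.000 S between n0,n4
  Y(C2) = 0.000 S between n0,n3
  Y(R5) = 0.003831 S between n0,n5
  Y(R6) = 0.5263 S between n1,n3
  Y(R7) = 0.1661 S between n2,n5
  I4: injects 0.0063 A into n4 (from n0)
  Y(R8) = 0.009091 S between n1,n4
  Y(R9) = 0.006944 S between n1,n3
  I5: injects 1.49 A into n3 (from n0)
  V1: constraint V(n4)−V(n2) = 19.3
Assemble and solve the 8×8 MNA system:
  V(n1)=0.000  V(n2)=-0.5283  V(n3)=2.710  V(n4)=18.77  V(n5)=0.000
  i(L1)=1.696  i(L2)=0.1779  i(V1)=-0.1538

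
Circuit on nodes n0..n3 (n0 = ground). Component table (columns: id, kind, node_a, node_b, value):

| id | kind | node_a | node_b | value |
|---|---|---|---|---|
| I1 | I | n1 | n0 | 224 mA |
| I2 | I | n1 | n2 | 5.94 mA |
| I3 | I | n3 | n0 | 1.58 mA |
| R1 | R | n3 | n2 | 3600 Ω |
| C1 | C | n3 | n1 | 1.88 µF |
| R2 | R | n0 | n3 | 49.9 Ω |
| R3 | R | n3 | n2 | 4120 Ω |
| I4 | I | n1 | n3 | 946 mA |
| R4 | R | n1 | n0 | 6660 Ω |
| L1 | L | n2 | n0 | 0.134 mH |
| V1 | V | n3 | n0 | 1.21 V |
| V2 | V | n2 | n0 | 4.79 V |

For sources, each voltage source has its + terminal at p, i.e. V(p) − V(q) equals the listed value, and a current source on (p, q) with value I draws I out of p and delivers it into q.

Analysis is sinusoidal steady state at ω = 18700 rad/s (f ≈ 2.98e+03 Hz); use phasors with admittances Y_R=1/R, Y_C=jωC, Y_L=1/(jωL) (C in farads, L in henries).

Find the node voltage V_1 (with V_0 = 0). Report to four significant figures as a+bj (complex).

1.067+33.45j V

Apply KCL at each of the 3 non-ground nodes and solve the resulting linear system.
Node n1: branches {I1, I2, C1, I4, R4} → V_1 = 1.067+33.45j
Node n2: branches {I2, R1, R3, L1, V2} → V_2 = 4.790+0.000j
Node n3: branches {I3, R1, C1, R2, R3, I4, V1} → V_3 = 1.210+0.000j
Source currents: i(V1)=-0.2541-0.005023j, i(V2)=0.004077+1.912j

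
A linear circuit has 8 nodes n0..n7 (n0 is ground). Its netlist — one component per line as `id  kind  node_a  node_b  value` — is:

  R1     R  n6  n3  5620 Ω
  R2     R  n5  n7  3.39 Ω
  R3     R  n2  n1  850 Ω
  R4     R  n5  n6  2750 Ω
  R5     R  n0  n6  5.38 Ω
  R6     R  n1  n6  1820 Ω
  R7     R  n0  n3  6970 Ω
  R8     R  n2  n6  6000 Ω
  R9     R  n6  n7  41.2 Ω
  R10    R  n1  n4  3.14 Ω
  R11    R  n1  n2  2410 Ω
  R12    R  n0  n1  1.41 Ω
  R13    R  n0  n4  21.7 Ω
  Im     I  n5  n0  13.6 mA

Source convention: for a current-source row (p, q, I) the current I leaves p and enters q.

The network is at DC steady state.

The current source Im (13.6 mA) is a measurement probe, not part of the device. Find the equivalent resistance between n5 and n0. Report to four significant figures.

R_eq = 49.24 Ω

Apply KCL at each of the 7 non-ground nodes and solve the resulting linear system.
Node n1: branches {R3, R6, R10, R11, R12} → V_1 = -6.802e-05
Node n2: branches {R3, R8, R11} → V_2 = -0.006969
Node n3: branches {R1, R7} → V_3 = -0.04034
Node n4: branches {R10, R13} → V_4 = -5.942e-05
Node n5: branches {R2, R4, Im} → V_5 = -0.6696
Node n6: branches {R1, R4, R5, R6, R8, R9} → V_6 = -0.07286
Node n7: branches {R2, R9} → V_7 = -0.6242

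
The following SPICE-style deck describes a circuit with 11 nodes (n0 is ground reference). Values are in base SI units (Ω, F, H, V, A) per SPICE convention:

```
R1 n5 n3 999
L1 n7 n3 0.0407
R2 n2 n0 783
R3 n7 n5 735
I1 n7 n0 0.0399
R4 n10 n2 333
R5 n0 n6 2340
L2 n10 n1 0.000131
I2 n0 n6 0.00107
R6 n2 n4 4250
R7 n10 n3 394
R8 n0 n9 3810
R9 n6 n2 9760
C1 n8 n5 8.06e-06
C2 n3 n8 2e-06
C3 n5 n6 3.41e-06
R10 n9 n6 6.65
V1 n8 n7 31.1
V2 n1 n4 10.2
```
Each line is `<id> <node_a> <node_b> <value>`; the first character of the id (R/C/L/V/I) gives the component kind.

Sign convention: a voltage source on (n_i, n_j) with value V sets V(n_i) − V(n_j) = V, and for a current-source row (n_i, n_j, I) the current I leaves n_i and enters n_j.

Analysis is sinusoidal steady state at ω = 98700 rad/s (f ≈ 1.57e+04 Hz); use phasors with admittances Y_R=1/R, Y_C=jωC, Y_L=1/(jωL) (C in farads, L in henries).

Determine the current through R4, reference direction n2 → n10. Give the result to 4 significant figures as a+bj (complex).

Apply KCL at each of the 10 non-ground nodes and solve the resulting linear system.
Node n1: branches {L2, V2} → V_1 = -20.40+0.02303j
Node n2: branches {R2, R4, R6, R9} → V_2 = -15.44-0.01330j
Node n3: branches {R1, L1, R7, C2} → V_3 = -27.68-0.03132j
Node n4: branches {R6, V2} → V_4 = -30.60+0.02303j
Node n5: branches {R1, R3, C1, C3} → V_5 = -27.72+0.08833j
Node n6: branches {R5, I2, R9, C3, R10} → V_6 = -27.72+0.02464j
Node n7: branches {L1, R3, I1, V1} → V_7 = -58.82+0.06213j
Node n8: branches {C1, C2, V1} → V_8 = -27.72+0.06213j
Node n9: branches {R8, R10} → V_9 = -27.67+0.02459j
Node n10: branches {R4, L2, R7} → V_10 = -20.40-0.02309j
Source currents: i(V1)=-0.002389+0.007716j, i(V2)=-0.003567+8.547e-06j

0.01490+2.942e-05j A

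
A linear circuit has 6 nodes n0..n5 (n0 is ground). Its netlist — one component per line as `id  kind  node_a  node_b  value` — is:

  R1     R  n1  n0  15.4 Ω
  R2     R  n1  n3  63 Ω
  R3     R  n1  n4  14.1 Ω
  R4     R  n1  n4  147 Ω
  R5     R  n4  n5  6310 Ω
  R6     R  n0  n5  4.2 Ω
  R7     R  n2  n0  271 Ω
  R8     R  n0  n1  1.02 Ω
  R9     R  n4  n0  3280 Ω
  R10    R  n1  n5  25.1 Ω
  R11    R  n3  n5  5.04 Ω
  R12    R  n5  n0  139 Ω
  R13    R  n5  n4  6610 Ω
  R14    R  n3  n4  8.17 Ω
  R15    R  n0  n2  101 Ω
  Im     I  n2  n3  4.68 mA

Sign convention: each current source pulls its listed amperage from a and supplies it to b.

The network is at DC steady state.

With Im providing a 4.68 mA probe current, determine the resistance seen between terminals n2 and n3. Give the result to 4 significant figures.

R_eq = 79.29 Ω

Element admittances at DC:
  Y(R1) = 0.06494 S between n1,n0
  Y(R2) = 0.01587 S between n1,n3
  Y(R3) = 0.07092 S between n1,n4
  Y(R4) = 0.006803 S between n1,n4
  Y(R5) = 0.0001585 S between n4,n5
  Y(R6) = 0.2381 S between n0,n5
  Y(R7) = 0.003690 S between n2,n0
  Y(R8) = 0.9804 S between n0,n1
  Y(R9) = 0.0003049 S between n4,n0
  Y(R10) = 0.03984 S between n1,n5
  Y(R11) = 0.1984 S between n3,n5
  Y(R12) = 0.007194 S between n5,n0
  Y(R13) = 0.0001513 S between n5,n4
  Y(R14) = 0.1224 S between n3,n4
  Y(R15) = 0.009901 S between n0,n2
  Im: injects 0.00468 A into n3 (from n2)
Assemble and solve the 5×5 MNA system:
  V(n1)=0.001860  V(n2)=-0.3443  V(n3)=0.02674  V(n4)=0.01704  V(n5)=0.01113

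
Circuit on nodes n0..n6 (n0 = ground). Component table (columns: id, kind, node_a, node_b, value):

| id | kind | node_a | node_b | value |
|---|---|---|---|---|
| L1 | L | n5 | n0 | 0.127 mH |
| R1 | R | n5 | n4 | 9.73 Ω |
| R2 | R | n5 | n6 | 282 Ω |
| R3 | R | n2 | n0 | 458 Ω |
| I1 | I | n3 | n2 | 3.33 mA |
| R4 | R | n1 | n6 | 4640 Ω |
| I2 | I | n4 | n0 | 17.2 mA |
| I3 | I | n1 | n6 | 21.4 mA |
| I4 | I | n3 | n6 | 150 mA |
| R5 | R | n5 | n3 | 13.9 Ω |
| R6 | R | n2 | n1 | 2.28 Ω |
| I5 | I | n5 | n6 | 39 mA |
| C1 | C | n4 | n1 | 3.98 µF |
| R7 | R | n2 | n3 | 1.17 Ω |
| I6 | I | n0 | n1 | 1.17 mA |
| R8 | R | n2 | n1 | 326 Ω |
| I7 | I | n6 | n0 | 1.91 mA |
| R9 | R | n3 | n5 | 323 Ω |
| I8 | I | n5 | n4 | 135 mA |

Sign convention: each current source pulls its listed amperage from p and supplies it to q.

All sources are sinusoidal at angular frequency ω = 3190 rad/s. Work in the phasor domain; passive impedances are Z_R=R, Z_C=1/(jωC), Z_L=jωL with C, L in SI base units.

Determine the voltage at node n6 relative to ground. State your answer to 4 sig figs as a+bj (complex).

55.32+0.02862j V

Element admittances at ω=3190 rad/s:
  Y(L1) = 0.000-2.468j S between n5,n0
  Y(R1) = 0.1028+0.000j S between n5,n4
  Y(R2) = 0.003546+0.000j S between n5,n6
  Y(R3) = 0.002183+0.000j S between n2,n0
  I1: injects 0.00333 A into n2 (from n3)
  Y(R4) = 0.0002155+0.000j S between n1,n6
  I2: injects 0.0172 A into n0 (from n4)
  I3: injects 0.0214 A into n6 (from n1)
  I4: injects 0.15 A into n6 (from n3)
  Y(R5) = 0.07194+0.000j S between n5,n3
  Y(R6) = 0.4386+0.000j S between n2,n1
  I5: injects 0.039 A into n6 (from n5)
  Y(C1) = 0.000+0.01270j S between n4,n1
  Y(R7) = 0.8547+0.000j S between n2,n3
  I6: injects 0.00117 A into n1 (from n0)
  Y(R8) = 0.003067+0.000j S between n2,n1
  I7: injects 0.00191 A into n0 (from n6)
  Y(R9) = 0.003096+0.000j S between n3,n5
  I8: injects 0.135 A into n4 (from n5)
Assemble and solve the 6×6 MNA system:
  V(n1)=-1.865+0.5919j  V(n2)=-1.874+0.5090j  V(n3)=-1.888+0.4675j  V(n4)=1.029-0.3630j  V(n5)=0.0004503-0.005610j  V(n6)=55.32+0.02862j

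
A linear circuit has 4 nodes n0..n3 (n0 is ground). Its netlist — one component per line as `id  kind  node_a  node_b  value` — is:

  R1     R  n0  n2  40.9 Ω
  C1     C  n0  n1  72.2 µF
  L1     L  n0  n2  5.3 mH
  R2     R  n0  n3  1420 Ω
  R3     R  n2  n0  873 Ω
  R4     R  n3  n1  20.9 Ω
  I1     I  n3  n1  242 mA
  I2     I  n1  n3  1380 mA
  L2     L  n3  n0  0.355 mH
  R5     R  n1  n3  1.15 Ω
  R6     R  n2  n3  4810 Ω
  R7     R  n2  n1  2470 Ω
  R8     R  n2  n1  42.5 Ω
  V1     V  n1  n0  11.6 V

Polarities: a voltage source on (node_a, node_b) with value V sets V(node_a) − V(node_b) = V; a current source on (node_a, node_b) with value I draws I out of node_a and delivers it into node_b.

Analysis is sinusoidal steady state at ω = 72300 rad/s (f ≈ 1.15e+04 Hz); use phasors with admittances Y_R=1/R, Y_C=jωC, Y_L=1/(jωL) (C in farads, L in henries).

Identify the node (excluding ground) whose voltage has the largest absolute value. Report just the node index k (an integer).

Apply KCL at each of the 3 non-ground nodes and solve the resulting linear system.
Node n1: branches {C1, R4, I1, I2, R5, R7, R8, V1} → V_1 = 11.60+0.000j
Node n2: branches {R1, L1, R3, R6, R7, R8} → V_2 = 5.620+0.2971j
Node n3: branches {R2, R4, I1, I2, L2, R5, R6} → V_3 = 12.81+0.5434j
Source currents: i(V1)=-0.1748-60.05j

3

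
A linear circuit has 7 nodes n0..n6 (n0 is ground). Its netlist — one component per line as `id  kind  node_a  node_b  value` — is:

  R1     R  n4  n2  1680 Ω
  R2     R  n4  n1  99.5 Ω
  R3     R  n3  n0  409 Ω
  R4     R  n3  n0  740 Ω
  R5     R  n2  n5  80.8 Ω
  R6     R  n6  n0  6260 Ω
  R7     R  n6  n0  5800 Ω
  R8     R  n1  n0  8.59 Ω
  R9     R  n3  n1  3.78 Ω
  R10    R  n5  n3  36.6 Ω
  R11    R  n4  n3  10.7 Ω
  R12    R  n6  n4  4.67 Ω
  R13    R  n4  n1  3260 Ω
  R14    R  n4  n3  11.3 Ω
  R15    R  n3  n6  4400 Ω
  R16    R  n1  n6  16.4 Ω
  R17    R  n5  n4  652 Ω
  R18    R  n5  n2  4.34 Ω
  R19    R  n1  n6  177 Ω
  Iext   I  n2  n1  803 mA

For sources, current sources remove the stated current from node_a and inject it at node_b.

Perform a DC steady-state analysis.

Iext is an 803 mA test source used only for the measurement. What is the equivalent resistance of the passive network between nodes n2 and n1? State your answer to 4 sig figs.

R_eq = 40.99 Ω

MNA unknowns: 6 node voltages V₁..V_6
R1: Y=0.0005952 on G[4,2]
R2: Y=0.01005 on G[4,1]
R3: Y=0.002445 on G[3,0]
R4: Y=0.001351 on G[3,0]
R5: Y=0.01238 on G[2,5]
R6: Y=0.0001597 on G[6,0]
R7: Y=0.0001724 on G[6,0]
R8: Y=0.1164 on G[1,0]
R9: Y=0.2646 on G[3,1]
R10: Y=0.02732 on G[5,3]
R11: Y=0.09346 on G[4,3]
R12: Y=0.2141 on G[6,4]
R13: Y=0.0003067 on G[4,1]
R14: Y=0.08850 on G[4,3]
R15: Y=0.0002273 on G[3,6]
R16: Y=0.06098 on G[1,6]
R17: Y=0.001534 on G[5,4]
R18: Y=0.2304 on G[5,2]
R19: Y=0.005650 on G[1,6]
Iext: z[2]−=0.803, z[1]+=0.803
solve → V1=0.08344, V2=-32.83, V3=-2.424, V4=-2.041, V5=-29.60, V6=-1.536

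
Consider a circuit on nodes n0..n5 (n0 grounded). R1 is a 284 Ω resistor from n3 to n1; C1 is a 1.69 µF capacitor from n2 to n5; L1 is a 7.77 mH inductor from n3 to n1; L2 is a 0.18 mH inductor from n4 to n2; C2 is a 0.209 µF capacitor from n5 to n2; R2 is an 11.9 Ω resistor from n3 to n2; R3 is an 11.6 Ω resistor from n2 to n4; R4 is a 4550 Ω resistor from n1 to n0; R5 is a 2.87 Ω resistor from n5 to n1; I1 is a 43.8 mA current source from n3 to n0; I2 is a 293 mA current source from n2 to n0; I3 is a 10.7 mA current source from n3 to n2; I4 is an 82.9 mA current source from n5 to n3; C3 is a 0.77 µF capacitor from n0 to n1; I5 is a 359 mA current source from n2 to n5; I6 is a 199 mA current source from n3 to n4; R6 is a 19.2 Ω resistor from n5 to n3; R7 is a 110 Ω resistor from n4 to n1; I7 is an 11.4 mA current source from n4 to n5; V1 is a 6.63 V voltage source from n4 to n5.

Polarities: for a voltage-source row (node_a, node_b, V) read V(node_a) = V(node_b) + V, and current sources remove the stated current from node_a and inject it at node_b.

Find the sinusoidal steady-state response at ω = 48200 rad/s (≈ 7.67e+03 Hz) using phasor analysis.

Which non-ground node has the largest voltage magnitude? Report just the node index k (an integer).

Element admittances at ω=48200 rad/s:
  Y(R1) = 0.003521+0.000j S between n3,n1
  Y(C1) = 0.000+0.08146j S between n2,n5
  Y(L1) = 0.000-0.002670j S between n3,n1
  Y(L2) = 0.000-0.1153j S between n4,n2
  Y(C2) = 0.000+0.01007j S between n5,n2
  Y(R2) = 0.08403+0.000j S between n3,n2
  Y(R3) = 0.08621+0.000j S between n2,n4
  Y(R4) = 0.0002198+0.000j S between n1,n0
  Y(R5) = 0.3484+0.000j S between n5,n1
  I1: injects 0.0438 A into n0 (from n3)
  I2: injects 0.293 A into n0 (from n2)
  I3: injects 0.0107 A into n2 (from n3)
  I4: injects 0.0829 A into n3 (from n5)
  Y(C3) = 0.000+0.03711j S between n0,n1
  I5: injects 0.359 A into n5 (from n2)
  I6: injects 0.199 A into n4 (from n3)
  Y(R6) = 0.05208+0.000j S between n5,n3
  Y(R7) = 0.009091+0.000j S between n4,n1
  I7: injects 0.0114 A into n5 (from n4)
  V1: constraint V(n4)−V(n5) = 6.63
Assemble and solve the 6×6 MNA system:
  V(n1)=-0.05374+9.074j  V(n2)=-1.207+2.661j  V(n3)=-2.290+5.180j  V(n4)=5.517+9.096j  V(n5)=-1.113+9.096j
  i(V1)=-1.184+0.2201j

4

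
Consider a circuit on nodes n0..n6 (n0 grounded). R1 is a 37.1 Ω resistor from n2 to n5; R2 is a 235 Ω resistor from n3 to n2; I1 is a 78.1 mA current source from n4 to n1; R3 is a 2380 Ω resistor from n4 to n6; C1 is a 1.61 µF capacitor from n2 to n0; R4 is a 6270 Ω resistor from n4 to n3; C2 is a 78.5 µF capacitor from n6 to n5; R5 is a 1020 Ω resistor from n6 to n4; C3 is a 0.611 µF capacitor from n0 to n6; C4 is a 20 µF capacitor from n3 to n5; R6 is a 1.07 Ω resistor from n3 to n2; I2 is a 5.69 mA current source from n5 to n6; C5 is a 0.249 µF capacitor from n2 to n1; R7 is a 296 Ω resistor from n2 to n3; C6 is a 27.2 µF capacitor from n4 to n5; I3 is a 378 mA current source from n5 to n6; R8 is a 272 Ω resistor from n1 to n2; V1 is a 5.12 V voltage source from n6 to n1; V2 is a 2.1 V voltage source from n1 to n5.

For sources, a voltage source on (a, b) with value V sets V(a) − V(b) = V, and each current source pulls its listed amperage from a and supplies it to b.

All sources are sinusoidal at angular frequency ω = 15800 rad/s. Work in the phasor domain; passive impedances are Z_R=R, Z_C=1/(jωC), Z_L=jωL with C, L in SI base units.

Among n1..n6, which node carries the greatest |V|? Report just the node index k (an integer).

MNA unknowns: 6 node voltages V₁..V_6 plus 2 source currents (V1, V2)
R1: Y=0.02695+0.000j on G[2,5]
R2: Y=0.004255+0.000j on G[3,2]
I1: z[4]−=0.0781, z[1]+=0.0781
R3: Y=0.0004202+0.000j on G[4,6]
C1: Y=0.000+0.02544j on G[2,0]
R4: Y=0.0001595+0.000j on G[4,3]
C2: Y=0.000+1.240j on G[6,5]
R5: Y=0.0009804+0.000j on G[6,4]
C3: Y=0.000+0.009654j on G[0,6]
C4: Y=0.000+0.3160j on G[3,5]
R6: Y=0.9346+0.000j on G[3,2]
I2: z[5]−=0.00569, z[6]+=0.00569
C5: Y=0.000+0.003934j on G[2,1]
R7: Y=0.003378+0.000j on G[2,3]
C6: Y=0.000+0.4298j on G[4,5]
I3: z[5]−=0.378, z[6]+=0.378
R8: Y=0.003676+0.000j on G[1,2]
V1: row V6−V1=5.12, i_V1 at 6,1
V2: row V1−V5=2.1, i_V2 at 1,5
solve → V1=-0.01534-0.03617j, V2=-1.937+0.01373j, V3=-1.940-0.04498j, V4=-2.116+0.1220j, V5=-2.115-0.03617j, V6=5.105-0.03617j
aux → i_V1=0.3732-9.004j, i_V2=0.4441-9.011j

6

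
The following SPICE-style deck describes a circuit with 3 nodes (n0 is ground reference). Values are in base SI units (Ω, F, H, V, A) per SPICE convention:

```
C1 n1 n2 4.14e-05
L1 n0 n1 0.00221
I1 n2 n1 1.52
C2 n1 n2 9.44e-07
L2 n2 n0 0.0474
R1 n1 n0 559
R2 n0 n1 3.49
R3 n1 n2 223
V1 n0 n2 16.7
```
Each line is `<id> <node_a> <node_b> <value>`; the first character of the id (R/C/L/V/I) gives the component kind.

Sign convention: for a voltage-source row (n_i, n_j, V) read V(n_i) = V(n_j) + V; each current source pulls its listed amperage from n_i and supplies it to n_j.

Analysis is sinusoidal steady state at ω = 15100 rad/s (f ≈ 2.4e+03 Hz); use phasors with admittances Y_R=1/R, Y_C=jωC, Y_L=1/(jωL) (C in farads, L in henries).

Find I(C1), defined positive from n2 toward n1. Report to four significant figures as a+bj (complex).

-5.480-2.120j A

MNA unknowns: 2 node voltages V₁..V_2 plus 1 source current (V1)
C1: Y=0.000+0.6251j on G[1,2]
L1: Y=0.000-0.02997j on G[0,1]
I1: z[2]−=1.52, z[1]+=1.52
C2: Y=0.000+0.01425j on G[1,2]
L2: Y=0.000-0.001397j on G[2,0]
R1: Y=0.001789+0.000j on G[1,0]
R2: Y=0.2865+0.000j on G[0,1]
R3: Y=0.004484+0.000j on G[1,2]
V1: row V0−V2=16.7, i_V1 at 0,2
solve → V1=-13.31-8.766j, V2=-16.70+0.000j
aux → i_V1=-4.100-2.105j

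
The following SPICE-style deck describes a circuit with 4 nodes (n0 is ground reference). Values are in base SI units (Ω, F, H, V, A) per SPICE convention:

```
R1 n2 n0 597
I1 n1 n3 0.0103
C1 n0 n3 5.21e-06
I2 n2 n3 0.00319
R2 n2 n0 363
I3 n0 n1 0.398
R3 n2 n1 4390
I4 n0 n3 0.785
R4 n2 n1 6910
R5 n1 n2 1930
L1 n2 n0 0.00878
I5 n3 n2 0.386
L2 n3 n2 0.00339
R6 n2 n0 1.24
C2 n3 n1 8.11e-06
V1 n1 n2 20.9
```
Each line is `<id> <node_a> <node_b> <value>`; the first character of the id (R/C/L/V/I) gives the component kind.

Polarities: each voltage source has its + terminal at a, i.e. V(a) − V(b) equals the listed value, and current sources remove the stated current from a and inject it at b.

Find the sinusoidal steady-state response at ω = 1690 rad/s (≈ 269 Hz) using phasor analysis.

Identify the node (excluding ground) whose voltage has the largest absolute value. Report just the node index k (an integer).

Element admittances at ω=1690 rad/s:
  Y(R1) = 0.001675+0.000j S between n2,n0
  I1: injects 0.0103 A into n3 (from n1)
  Y(C1) = 0.000+0.008805j S between n0,n3
  I2: injects 0.00319 A into n3 (from n2)
  Y(R2) = 0.002755+0.000j S between n2,n0
  I3: injects 0.398 A into n1 (from n0)
  Y(R3) = 0.0002278+0.000j S between n2,n1
  I4: injects 0.785 A into n3 (from n0)
  Y(R4) = 0.0001447+0.000j S between n2,n1
  Y(R5) = 0.0005181+0.000j S between n1,n2
  Y(L1) = 0.000-0.06739j S between n2,n0
  I5: injects 0.386 A into n2 (from n3)
  Y(L2) = 0.000-0.1745j S between n3,n2
  Y(R6) = 0.8065+0.000j S between n2,n0
  Y(C2) = 0.000+0.01371j S between n3,n1
  V1: constraint V(n1)−V(n2) = 20.9
Assemble and solve the 4×4 MNA system:
  V(n1)=22.38+0.1264j  V(n2)=1.479+0.1264j  V(n3)=-0.3191+2.847j
  i(V1)=0.3318-0.3111j

1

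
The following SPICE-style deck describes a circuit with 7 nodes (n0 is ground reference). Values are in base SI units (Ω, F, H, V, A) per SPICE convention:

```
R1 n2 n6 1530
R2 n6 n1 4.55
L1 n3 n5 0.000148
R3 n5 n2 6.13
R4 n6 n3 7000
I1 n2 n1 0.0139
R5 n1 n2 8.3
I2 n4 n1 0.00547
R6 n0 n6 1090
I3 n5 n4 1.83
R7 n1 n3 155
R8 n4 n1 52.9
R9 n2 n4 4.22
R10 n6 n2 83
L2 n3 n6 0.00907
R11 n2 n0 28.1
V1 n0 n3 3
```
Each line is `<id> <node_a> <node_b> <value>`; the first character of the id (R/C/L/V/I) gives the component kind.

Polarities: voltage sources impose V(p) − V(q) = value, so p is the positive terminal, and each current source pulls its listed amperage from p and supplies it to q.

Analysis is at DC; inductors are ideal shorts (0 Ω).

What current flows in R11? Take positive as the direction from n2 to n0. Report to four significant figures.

0.1137 A

MNA unknowns: 6 node voltages V₁..V_6 plus 3 source currents (L1, L2, V1)
R1: Y=0.0006536 on G[2,6]
R2: Y=0.2198 on G[6,1]
L1: row V3−V5=0, i_L1 at 3,5
R3: Y=0.1631 on G[5,2]
R4: Y=0.0001429 on G[6,3]
I1: z[2]−=0.0139, z[1]+=0.0139
R5: Y=0.1205 on G[1,2]
I2: z[4]−=0.00547, z[1]+=0.00547
R6: Y=0.0009174 on G[0,6]
I3: z[5]−=1.83, z[4]+=1.83
R7: Y=0.006452 on G[1,3]
R8: Y=0.01890 on G[4,1]
R9: Y=0.2370 on G[2,4]
R10: Y=0.01205 on G[6,2]
L2: row V3−V6=0, i_L2 at 3,6
R11: Y=0.03559 on G[2,0]
V1: row V0−V3=3, i_V1 at 0,3
solve → V1=-0.2293, V2=3.196, V3=-3.000, V4=10.07, V5=-3.000, V6=-3.000
aux → i_L1=0.8192, i_L2=-0.6904, i_V1=0.1110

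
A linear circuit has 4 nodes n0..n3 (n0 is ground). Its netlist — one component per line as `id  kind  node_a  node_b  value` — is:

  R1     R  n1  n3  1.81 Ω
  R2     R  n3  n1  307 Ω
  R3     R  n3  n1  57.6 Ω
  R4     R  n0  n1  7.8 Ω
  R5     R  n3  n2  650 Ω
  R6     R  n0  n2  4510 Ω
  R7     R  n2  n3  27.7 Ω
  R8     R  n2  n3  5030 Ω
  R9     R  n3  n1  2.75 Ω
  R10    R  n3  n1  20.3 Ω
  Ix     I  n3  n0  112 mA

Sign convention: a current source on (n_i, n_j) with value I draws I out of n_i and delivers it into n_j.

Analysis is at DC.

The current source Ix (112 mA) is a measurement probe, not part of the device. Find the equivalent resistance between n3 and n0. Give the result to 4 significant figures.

Element admittances at DC:
  Y(R1) = 0.5525 S between n1,n3
  Y(R2) = 0.003257 S between n3,n1
  Y(R3) = 0.01736 S between n3,n1
  Y(R4) = 0.1282 S between n0,n1
  Y(R5) = 0.001538 S between n3,n2
  Y(R6) = 0.0002217 S between n0,n2
  Y(R7) = 0.03610 S between n2,n3
  Y(R8) = 0.0001988 S between n2,n3
  Y(R9) = 0.3636 S between n3,n1
  Y(R10) = 0.04926 S between n3,n1
  Ix: injects 0.112 A into n0 (from n3)
Assemble and solve the 3×3 MNA system:
  V(n1)=-0.8719  V(n2)=-0.9795  V(n3)=-0.9853

R_eq = 8.797 Ω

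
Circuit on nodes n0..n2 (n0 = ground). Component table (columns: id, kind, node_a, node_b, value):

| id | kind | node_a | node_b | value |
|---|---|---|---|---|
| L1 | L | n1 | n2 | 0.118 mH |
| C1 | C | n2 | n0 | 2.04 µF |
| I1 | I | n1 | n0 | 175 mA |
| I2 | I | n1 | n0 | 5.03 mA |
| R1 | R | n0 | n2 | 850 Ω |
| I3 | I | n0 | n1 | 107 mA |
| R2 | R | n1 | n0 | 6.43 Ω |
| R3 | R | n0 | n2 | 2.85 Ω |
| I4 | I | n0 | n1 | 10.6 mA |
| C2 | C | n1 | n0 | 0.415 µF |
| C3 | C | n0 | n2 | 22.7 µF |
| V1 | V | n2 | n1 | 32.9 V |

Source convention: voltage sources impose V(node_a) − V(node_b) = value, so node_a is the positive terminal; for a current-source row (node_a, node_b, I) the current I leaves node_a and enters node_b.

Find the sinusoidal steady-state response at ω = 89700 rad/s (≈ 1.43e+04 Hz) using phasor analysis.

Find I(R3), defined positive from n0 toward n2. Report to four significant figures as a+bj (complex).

-0.3496+0.7073j A

Element admittances at ω=89700 rad/s:
  Y(L1) = 0.000-0.09448j S between n1,n2
  Y(C1) = 0.000+0.1830j S between n2,n0
  I1: injects 0.175 A into n0 (from n1)
  I2: injects 0.00503 A into n0 (from n1)
  Y(R1) = 0.001176+0.000j S between n0,n2
  I3: injects 0.107 A into n1 (from n0)
  Y(R2) = 0.1555+0.000j S between n1,n0
  Y(R3) = 0.3509+0.000j S between n0,n2
  I4: injects 0.0106 A into n1 (from n0)
  Y(C2) = 0.000+0.03723j S between n1,n0
  Y(C3) = 0.000+2.036j S between n0,n2
  V1: constraint V(n2)−V(n1) = 32.9
Assemble and solve the 3×3 MNA system:
  V(n1)=-31.90-2.016j  V(n2)=0.9962-2.016j
  i(V1)=-4.824+1.607j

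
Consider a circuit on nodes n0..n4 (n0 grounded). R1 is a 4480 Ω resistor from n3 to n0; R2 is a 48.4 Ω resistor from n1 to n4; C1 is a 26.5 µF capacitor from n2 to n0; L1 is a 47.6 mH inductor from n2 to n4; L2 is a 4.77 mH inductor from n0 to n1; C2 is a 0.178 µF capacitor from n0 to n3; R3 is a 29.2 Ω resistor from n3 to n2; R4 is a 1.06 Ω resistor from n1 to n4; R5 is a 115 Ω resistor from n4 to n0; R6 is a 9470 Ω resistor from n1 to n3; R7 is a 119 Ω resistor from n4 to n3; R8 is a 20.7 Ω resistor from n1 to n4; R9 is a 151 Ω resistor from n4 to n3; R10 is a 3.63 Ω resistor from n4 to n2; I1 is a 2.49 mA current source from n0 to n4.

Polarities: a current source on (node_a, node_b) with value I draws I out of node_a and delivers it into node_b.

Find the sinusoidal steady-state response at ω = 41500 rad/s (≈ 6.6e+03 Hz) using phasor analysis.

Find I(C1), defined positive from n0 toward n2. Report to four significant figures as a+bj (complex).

-0.002407-4.410e-05j A

Element admittances at ω=41500 rad/s:
  Y(R1) = 0.0002232+0.000j S between n3,n0
  Y(R2) = 0.02066+0.000j S between n1,n4
  Y(C1) = 0.000+1.100j S between n2,n0
  Y(L1) = 0.000-0.0005062j S between n2,n4
  Y(L2) = 0.000-0.005052j S between n0,n1
  Y(C2) = 0.000+0.007387j S between n0,n3
  Y(R3) = 0.03425+0.000j S between n3,n2
  Y(R4) = 0.9434+0.000j S between n1,n4
  Y(R5) = 0.008696+0.000j S between n4,n0
  Y(R6) = 0.0001056+0.000j S between n1,n3
  Y(R7) = 0.008403+0.000j S between n4,n3
  Y(R8) = 0.04831+0.000j S between n1,n4
  Y(R9) = 0.006623+0.000j S between n4,n3
  Y(R10) = 0.2755+0.000j S between n4,n2
  I1: injects 0.00249 A into n4 (from n0)
Assemble and solve the 4×4 MNA system:
  V(n1)=0.008512-0.001938j  V(n2)=4.010e-05-0.002189j  V(n3)=0.002256-0.002451j  V(n4)=0.008502-0.001981j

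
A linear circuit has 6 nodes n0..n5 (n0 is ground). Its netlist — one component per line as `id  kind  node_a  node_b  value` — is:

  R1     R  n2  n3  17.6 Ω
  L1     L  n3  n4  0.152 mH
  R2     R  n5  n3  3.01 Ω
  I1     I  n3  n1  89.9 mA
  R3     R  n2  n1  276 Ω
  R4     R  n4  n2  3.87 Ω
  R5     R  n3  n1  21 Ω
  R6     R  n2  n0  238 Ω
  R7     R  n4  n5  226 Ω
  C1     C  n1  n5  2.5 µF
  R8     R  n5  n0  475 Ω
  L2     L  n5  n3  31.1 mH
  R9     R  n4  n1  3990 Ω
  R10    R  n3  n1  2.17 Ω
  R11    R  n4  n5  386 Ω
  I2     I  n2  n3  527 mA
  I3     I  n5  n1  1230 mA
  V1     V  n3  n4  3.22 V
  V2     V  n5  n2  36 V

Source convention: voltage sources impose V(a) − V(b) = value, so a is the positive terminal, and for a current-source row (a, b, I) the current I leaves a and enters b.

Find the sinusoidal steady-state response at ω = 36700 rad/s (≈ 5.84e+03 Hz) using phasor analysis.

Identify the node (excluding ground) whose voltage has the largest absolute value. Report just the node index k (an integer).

5

MNA unknowns: 5 node voltages V₁..V_5 plus 2 source currents (V1, V2)
R1: Y=0.05682+0.000j on G[2,3]
L1: Y=0.000-0.1793j on G[3,4]
R2: Y=0.3322+0.000j on G[5,3]
I1: z[3]−=0.0899, z[1]+=0.0899
R3: Y=0.003623+0.000j on G[2,1]
R4: Y=0.2584+0.000j on G[4,2]
R5: Y=0.04762+0.000j on G[3,1]
R6: Y=0.004202+0.000j on G[2,0]
R7: Y=0.004425+0.000j on G[4,5]
C1: Y=0.000+0.09175j on G[1,5]
R8: Y=0.002105+0.000j on G[5,0]
L2: Y=0.000-0.0008761j on G[5,3]
R9: Y=0.0002506+0.000j on G[4,1]
R10: Y=0.4608+0.000j on G[3,1]
R11: Y=0.002591+0.000j on G[4,5]
I2: z[2]−=0.527, z[3]+=0.527
I3: z[5]−=1.23, z[1]+=1.23
V1: row V3−V4=3.22, i_V1 at 3,4
V2: row V5−V2=36, i_V2 at 5,2
solve → V1=13.91+3.170j, V2=-12.02+0.000j, V3=10.93+1.377j, V4=7.714+1.377j, V5=23.98+0.000j
aux → i_V1=4.983+0.9422j, i_V2=-6.020-0.4454j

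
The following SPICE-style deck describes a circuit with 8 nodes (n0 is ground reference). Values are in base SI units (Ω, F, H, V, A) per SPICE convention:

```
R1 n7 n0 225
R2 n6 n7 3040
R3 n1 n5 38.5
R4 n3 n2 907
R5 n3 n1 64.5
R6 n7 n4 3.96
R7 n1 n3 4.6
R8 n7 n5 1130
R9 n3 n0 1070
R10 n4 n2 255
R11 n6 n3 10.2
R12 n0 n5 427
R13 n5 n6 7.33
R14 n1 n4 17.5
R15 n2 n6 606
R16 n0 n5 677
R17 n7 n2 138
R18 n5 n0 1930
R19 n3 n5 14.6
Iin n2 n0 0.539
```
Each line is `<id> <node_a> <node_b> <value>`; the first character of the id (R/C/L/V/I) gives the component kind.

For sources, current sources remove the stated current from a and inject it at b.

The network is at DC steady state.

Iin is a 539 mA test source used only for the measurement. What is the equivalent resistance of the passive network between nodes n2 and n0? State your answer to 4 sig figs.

R_eq = 177.8 Ω

Apply KCL at each of the 7 non-ground nodes and solve the resulting linear system.
Node n1: branches {R3, R5, R7, R14} → V_1 = -54.94
Node n2: branches {R4, R10, R15, R17, Iin} → V_2 = -95.82
Node n3: branches {R4, R5, R7, R9, R11, R19} → V_3 = -54.43
Node n4: branches {R6, R10, R14} → V_4 = -57.78
Node n5: branches {R3, R8, R12, R13, R16, R18, R19} → V_5 = -53.29
Node n6: branches {R2, R11, R13, R15} → V_6 = -54.06
Node n7: branches {R1, R2, R6, R8, R17} → V_7 = -57.83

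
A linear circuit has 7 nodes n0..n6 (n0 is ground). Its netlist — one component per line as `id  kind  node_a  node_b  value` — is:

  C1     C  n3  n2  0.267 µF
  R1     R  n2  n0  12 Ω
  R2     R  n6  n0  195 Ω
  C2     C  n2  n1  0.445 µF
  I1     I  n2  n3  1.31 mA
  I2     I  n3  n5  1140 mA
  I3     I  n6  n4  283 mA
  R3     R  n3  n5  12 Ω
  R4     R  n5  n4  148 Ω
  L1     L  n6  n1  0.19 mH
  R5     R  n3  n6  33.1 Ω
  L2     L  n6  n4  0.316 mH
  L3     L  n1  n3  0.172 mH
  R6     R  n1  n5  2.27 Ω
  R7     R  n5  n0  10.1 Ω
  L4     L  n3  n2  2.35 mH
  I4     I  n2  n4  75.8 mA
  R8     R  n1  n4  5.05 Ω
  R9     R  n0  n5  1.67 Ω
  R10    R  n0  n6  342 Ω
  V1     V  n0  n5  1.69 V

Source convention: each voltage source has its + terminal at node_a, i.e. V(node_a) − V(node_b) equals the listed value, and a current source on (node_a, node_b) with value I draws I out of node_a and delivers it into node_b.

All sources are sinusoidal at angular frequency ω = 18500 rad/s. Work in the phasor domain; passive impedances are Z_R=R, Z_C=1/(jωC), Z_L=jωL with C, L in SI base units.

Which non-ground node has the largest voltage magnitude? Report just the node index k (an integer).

3

MNA unknowns: 6 node voltages V₁..V_6 plus 1 source current (V1)
C1: Y=0.000+0.004940j on G[3,2]
R1: Y=0.08333+0.000j on G[2,0]
R2: Y=0.005128+0.000j on G[6,0]
C2: Y=0.000+0.008233j on G[2,1]
I1: z[2]−=0.00131, z[3]+=0.00131
I2: z[3]−=1.14, z[5]+=1.14
I3: z[6]−=0.283, z[4]+=0.283
R3: Y=0.08333+0.000j on G[3,5]
R4: Y=0.006757+0.000j on G[5,4]
L1: Y=0.000-0.2845j on G[6,1]
R5: Y=0.03021+0.000j on G[3,6]
L2: Y=0.000-0.1711j on G[6,4]
L3: Y=0.000-0.3143j on G[1,3]
R6: Y=0.4405+0.000j on G[1,5]
R7: Y=0.09901+0.000j on G[5,0]
L4: Y=0.000-0.02300j on G[3,2]
I4: z[2]−=0.0758, z[4]+=0.0758
R8: Y=0.1980+0.000j on G[1,4]
R9: Y=0.5988+0.000j on G[0,5]
R10: Y=0.002924+0.000j on G[0,6]
V1: row V0−V5=1.69, i_V1 at 0,5
solve → V1=-3.463+0.3614j, V2=-1.512+0.3776j, V3=-4.144-2.338j, V4=-2.413+0.7772j, V5=-1.690+0.000j, V6=-2.925-0.1329j
aux → i_V1=-1.329+0.03040j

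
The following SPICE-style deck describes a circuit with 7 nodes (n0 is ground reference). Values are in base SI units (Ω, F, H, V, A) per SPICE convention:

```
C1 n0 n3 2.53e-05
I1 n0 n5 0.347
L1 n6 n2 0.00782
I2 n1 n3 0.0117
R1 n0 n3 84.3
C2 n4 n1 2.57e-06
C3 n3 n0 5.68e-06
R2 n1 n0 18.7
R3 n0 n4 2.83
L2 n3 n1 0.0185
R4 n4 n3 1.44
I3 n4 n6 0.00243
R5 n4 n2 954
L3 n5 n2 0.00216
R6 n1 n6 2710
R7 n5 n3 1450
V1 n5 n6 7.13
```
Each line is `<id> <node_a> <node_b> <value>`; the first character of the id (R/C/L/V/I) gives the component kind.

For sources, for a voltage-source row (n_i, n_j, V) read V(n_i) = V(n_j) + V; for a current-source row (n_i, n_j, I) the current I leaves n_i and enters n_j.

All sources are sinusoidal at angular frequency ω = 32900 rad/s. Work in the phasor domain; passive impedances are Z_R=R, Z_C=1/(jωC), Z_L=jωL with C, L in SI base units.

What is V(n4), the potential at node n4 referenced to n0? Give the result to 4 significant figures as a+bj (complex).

0.2306-0.1375j V

MNA unknowns: 6 node voltages V₁..V_6 plus 1 source current (V1)
C1: Y=0.000+0.8324j on G[0,3]
I1: z[0]−=0.347, z[5]+=0.347
L1: Y=0.000-0.003887j on G[6,2]
I2: z[1]−=0.0117, z[3]+=0.0117
R1: Y=0.01186+0.000j on G[0,3]
C2: Y=0.000+0.08455j on G[4,1]
C3: Y=0.000+0.1869j on G[3,0]
R2: Y=0.05348+0.000j on G[1,0]
R3: Y=0.3534+0.000j on G[0,4]
L2: Y=0.000-0.001643j on G[3,1]
R4: Y=0.6944+0.000j on G[4,3]
I3: z[4]−=0.00243, z[6]+=0.00243
R5: Y=0.001048+0.000j on G[4,2]
L3: Y=0.000-0.01407j on G[5,2]
R6: Y=0.0003690+0.000j on G[1,6]
R7: Y=0.0006897+0.000j on G[5,3]
V1: row V5−V6=7.13, i_V1 at 5,6
solve → V1=0.5039-0.3843j, V2=166.4-5.086j, V3=0.07054-0.2332j, V4=0.2306-0.1375j, V5=168.2+4.614j, V6=161.1+4.614j
aux → i_V1=0.09453+0.02244j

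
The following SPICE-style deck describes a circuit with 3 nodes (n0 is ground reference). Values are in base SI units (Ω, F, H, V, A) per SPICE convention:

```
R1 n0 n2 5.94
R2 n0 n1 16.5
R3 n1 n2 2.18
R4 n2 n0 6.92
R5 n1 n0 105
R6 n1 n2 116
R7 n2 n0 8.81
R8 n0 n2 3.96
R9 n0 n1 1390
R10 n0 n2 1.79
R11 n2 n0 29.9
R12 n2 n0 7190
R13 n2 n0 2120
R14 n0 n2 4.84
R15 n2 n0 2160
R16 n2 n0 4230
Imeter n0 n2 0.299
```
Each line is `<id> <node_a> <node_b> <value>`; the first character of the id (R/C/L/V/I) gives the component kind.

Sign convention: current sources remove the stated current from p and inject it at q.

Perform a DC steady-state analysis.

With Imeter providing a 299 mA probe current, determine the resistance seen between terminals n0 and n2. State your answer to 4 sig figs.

R_eq = 0.6492 Ω

MNA unknowns: 2 node voltages V₁..V_2
R1: Y=0.1684 on G[0,2]
R2: Y=0.06061 on G[0,1]
R3: Y=0.4587 on G[1,2]
R4: Y=0.1445 on G[2,0]
R5: Y=0.009524 on G[1,0]
R6: Y=0.008621 on G[1,2]
R7: Y=0.1135 on G[2,0]
R8: Y=0.2525 on G[0,2]
R9: Y=0.0007194 on G[0,1]
R10: Y=0.5587 on G[0,2]
R11: Y=0.03344 on G[2,0]
R12: Y=0.0001391 on G[2,0]
R13: Y=0.0004717 on G[2,0]
R14: Y=0.2066 on G[0,2]
R15: Y=0.0004630 on G[2,0]
R16: Y=0.0002364 on G[2,0]
Imeter: z[0]−=0.299, z[2]+=0.299
solve → V1=0.1685, V2=0.1941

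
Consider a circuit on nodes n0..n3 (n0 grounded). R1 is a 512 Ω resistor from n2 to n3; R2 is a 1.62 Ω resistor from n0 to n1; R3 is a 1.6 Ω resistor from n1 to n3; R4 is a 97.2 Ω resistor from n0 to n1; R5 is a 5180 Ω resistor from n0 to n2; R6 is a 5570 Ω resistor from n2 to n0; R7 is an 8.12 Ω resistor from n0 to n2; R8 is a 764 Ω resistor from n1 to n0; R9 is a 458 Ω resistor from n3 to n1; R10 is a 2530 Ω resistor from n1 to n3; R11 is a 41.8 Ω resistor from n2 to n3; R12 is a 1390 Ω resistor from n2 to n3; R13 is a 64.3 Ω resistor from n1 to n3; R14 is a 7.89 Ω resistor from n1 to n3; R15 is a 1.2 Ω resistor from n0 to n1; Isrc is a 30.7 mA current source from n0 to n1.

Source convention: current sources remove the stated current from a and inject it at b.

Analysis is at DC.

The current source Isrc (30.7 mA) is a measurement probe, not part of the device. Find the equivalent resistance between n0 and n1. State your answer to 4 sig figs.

MNA unknowns: 3 node voltages V₁..V_3
R1: Y=0.001953 on G[2,3]
R2: Y=0.6173 on G[0,1]
R3: Y=0.6250 on G[1,3]
R4: Y=0.01029 on G[0,1]
R5: Y=0.0001931 on G[0,2]
R6: Y=0.0001795 on G[2,0]
R7: Y=0.1232 on G[0,2]
R8: Y=0.001309 on G[1,0]
R9: Y=0.002183 on G[3,1]
R10: Y=0.0003953 on G[1,3]
R11: Y=0.02392 on G[2,3]
R12: Y=0.0007194 on G[2,3]
R13: Y=0.01555 on G[1,3]
R14: Y=0.1267 on G[1,3]
R15: Y=0.8333 on G[0,1]
Isrc: z[0]−=0.0307, z[1]+=0.0307
solve → V1=0.02069, V2=0.003565, V3=0.02012

R_eq = 0.6741 Ω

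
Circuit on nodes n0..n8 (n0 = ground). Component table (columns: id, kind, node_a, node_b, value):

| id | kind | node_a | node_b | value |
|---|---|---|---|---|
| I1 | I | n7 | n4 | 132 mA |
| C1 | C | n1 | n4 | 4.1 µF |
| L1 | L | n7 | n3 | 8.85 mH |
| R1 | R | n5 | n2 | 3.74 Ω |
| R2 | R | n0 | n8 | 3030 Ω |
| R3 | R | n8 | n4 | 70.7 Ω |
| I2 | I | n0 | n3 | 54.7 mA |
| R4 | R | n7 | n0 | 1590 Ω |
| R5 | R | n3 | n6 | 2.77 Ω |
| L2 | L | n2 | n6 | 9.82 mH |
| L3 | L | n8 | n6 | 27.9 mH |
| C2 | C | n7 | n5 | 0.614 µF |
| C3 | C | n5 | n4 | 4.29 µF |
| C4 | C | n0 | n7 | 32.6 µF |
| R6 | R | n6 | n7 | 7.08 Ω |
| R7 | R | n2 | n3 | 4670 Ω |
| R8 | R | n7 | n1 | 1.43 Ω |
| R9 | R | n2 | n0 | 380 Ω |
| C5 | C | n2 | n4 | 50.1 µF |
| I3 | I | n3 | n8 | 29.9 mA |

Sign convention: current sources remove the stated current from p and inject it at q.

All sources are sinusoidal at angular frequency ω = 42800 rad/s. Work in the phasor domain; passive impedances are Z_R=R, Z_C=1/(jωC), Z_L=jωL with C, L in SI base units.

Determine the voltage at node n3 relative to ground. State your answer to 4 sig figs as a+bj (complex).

0.2290-0.04763j V

MNA unknowns: 8 node voltages V₁..V_8
I1: z[7]−=0.132, z[4]+=0.132
C1: Y=0.000+0.1755j on G[1,4]
L1: Y=0.000-0.002640j on G[7,3]
R1: Y=0.2674+0.000j on G[5,2]
R2: Y=0.0003300+0.000j on G[0,8]
R3: Y=0.01414+0.000j on G[8,4]
I2: z[0]−=0.0547, z[3]+=0.0547
R4: Y=0.0006289+0.000j on G[7,0]
R5: Y=0.3610+0.000j on G[3,6]
L2: Y=0.000-0.002379j on G[2,6]
L3: Y=0.000-0.0008374j on G[8,6]
C2: Y=0.000+0.02628j on G[7,5]
C3: Y=0.000+0.1836j on G[5,4]
C4: Y=0.000+1.395j on G[0,7]
R6: Y=0.1412+0.000j on G[6,7]
R7: Y=0.0002141+0.000j on G[2,3]
R8: Y=0.6993+0.000j on G[7,1]
R9: Y=0.002632+0.000j on G[2,0]
C5: Y=0.000+2.144j on G[2,4]
I3: z[3]−=0.0299, z[8]+=0.0299
solve → V1=0.2055-0.03751j, V2=0.2123-0.8428j, V3=0.2290-0.04763j, V4=0.2084-0.8493j, V5=0.1548-0.8210j, V6=0.1602-0.04882j, V7=0.001774-0.03826j, V8=2.307-0.7057j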